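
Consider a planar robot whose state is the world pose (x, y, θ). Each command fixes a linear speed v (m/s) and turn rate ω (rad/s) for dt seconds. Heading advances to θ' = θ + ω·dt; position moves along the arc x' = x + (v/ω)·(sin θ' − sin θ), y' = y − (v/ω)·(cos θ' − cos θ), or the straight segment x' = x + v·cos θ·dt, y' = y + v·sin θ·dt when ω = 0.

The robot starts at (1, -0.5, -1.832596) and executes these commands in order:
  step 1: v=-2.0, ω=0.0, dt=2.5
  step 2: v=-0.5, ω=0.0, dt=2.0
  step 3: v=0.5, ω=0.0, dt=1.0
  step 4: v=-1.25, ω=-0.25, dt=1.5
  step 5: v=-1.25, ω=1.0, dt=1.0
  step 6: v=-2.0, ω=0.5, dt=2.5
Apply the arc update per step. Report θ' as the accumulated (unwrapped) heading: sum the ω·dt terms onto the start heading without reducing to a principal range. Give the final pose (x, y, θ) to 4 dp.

step 1: θ'=-1.8326 (straight) → pose (2.2941, 4.3296, -1.8326)
step 2: θ'=-1.8326 (straight) → pose (2.5529, 5.2956, -1.8326)
step 3: θ'=-1.8326 (straight) → pose (2.4235, 4.8126, -1.8326)
step 4: θ'=-2.2076 (R=5.0000) → pose (3.2331, 6.4916, -2.2076)
step 5: θ'=-1.2076 (R=-1.2500) → pose (3.3966, 7.6790, -1.2076)
step 6: θ'=0.0424 (R=-4.0000) → pose (-0.5121, 10.2543, 0.0424)

(-0.5121, 10.2543, 0.0424)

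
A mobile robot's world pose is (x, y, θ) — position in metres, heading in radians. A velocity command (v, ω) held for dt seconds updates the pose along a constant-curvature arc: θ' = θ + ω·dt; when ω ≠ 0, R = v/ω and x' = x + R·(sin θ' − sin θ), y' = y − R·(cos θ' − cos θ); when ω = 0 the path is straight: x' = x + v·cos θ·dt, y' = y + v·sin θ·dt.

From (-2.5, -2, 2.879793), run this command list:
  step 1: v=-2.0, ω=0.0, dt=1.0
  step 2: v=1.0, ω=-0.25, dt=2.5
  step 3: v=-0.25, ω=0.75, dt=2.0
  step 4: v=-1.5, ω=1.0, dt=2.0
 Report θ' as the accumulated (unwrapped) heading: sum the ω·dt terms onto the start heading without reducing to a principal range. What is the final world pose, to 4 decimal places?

(-2.2899, 1.2787, 5.7548)

step 1: θ'=2.8798 (straight) → pose (-0.5681, -2.5176, 2.8798)
step 2: θ'=2.2548 (R=-4.0000) → pose (-2.6331, -1.1815, 2.2548)
step 3: θ'=3.7548 (R=-0.3333) → pose (-2.1829, -1.2435, 3.7548)
step 4: θ'=5.7548 (R=-1.5000) → pose (-2.2899, 1.2787, 5.7548)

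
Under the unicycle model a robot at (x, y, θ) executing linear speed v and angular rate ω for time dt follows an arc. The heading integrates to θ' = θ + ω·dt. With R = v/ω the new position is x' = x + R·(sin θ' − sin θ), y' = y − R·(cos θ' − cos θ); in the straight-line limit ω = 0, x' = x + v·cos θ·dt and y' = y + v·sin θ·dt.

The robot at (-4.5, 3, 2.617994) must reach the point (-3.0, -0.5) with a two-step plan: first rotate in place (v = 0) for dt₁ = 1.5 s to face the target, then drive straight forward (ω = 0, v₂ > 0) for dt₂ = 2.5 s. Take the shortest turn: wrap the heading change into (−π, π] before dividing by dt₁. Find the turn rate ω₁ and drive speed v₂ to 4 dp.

ω₁ = 1.6662, v₂ = 1.5232

heading to target = atan2(-0.5−3, -3−-4.5) = -1.1659
Δθ = wrap(-1.1659 − 2.6180) = 2.4993; ω₁ = Δθ/dt₁ = 1.6662
distance = √((-3−-4.5)² + (-0.5−3)²) = 3.8079; v₂ = distance/dt₂ = 1.5232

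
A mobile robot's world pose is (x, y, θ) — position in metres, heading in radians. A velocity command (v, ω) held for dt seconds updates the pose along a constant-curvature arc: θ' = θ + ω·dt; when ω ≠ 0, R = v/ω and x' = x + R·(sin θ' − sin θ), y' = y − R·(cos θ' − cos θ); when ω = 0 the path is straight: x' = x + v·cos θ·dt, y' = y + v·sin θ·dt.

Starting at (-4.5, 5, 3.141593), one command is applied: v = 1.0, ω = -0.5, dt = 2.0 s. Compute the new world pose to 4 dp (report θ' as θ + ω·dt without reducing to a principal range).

(-6.1829, 5.9194, 2.1416)

θ' = 3.1416 + -0.5·2.0 = 2.1416
R = v/ω = 1.0/-0.5 = -2.0000
x' = -4.5 + -2.0000·(sin 2.1416 − sin 3.1416) = -6.1829
y' = 5 − -2.0000·(cos 2.1416 − cos 3.1416) = 5.9194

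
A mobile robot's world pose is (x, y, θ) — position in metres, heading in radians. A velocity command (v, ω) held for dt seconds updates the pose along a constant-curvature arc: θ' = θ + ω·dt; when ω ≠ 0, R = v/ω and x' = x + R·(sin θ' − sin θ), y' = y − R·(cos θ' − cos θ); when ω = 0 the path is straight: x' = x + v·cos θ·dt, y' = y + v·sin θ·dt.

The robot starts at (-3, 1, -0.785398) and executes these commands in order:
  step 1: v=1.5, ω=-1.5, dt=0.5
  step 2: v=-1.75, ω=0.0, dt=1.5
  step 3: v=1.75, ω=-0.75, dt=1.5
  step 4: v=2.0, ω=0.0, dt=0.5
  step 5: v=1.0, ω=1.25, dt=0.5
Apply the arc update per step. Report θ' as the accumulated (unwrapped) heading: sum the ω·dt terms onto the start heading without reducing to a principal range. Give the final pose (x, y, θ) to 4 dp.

(-5.2839, -0.0128, -2.0354)

step 1: θ'=-1.5354 (R=-1.0000) → pose (-2.7077, 0.3283, -1.5354)
step 2: θ'=-1.5354 (straight) → pose (-2.8006, 2.9516, -1.5354)
step 3: θ'=-2.6604 (R=-2.3333) → pose (-4.0525, 0.8007, -2.6604)
step 4: θ'=-2.6604 (straight) → pose (-4.9390, 0.3379, -2.6604)
step 5: θ'=-2.0354 (R=0.8000) → pose (-5.2839, -0.0128, -2.0354)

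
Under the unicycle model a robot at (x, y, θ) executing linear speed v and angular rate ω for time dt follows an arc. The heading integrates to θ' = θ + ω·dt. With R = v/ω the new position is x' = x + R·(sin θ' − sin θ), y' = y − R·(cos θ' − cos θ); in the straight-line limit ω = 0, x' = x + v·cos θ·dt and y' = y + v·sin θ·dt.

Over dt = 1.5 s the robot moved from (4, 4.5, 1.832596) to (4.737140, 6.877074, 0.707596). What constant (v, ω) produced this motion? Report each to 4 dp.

v = 1.7500, ω = -0.7500

Δθ = 0.707596 − 1.832596 = -1.125000
ω = Δθ/dt = -1.125000/1.5 = -0.7500
R = −Δy/(cos θ' − cos θ) = -2.3333
v = R·ω = -2.3333·-0.7500 = 1.7500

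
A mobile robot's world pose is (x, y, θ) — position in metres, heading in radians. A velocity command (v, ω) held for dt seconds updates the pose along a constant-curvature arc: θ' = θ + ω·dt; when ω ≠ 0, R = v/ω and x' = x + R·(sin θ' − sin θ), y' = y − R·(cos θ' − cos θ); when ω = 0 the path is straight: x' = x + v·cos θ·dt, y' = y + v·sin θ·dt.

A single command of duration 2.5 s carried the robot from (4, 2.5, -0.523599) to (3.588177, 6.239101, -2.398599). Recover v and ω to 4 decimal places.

Δθ = -2.398599 − -0.523599 = -1.875000
ω = Δθ/dt = -1.875000/2.5 = -0.7500
R = −Δy/(cos θ' − cos θ) = 2.3333
v = R·ω = 2.3333·-0.7500 = -1.7500

v = -1.7500, ω = -0.7500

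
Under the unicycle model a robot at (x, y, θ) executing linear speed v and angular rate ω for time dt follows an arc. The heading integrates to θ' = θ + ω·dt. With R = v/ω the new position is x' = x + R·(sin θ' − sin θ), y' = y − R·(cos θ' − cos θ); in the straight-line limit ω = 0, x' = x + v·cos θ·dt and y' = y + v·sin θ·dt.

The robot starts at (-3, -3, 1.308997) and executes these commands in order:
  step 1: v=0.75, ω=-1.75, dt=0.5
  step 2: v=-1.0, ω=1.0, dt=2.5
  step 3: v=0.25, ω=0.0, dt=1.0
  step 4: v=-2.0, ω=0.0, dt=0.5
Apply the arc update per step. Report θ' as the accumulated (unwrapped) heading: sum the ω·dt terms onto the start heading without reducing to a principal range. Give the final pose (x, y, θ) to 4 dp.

(-1.8180, -4.7625, 2.9340)

step 1: θ'=0.4340 (R=-0.4286) → pose (-2.7662, -2.7221, 0.4340)
step 2: θ'=2.9340 (R=-1.0000) → pose (-2.5519, -4.6079, 2.9340)
step 3: θ'=2.9340 (straight) → pose (-2.7965, -4.5564, 2.9340)
step 4: θ'=2.9340 (straight) → pose (-1.8180, -4.7625, 2.9340)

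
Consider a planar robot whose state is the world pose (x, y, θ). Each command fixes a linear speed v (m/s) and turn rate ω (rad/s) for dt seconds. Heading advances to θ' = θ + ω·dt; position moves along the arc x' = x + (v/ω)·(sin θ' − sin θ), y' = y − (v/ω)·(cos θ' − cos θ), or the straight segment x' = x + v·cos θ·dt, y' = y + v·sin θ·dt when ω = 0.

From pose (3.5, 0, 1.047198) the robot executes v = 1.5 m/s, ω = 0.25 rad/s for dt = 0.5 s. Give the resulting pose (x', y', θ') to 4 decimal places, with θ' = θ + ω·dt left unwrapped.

(3.8335, 0.6712, 1.1722)

θ' = 1.0472 + 0.25·0.5 = 1.1722
R = v/ω = 1.5/0.25 = 6.0000
x' = 3.5 + 6.0000·(sin 1.1722 − sin 1.0472) = 3.8335
y' = 0 − 6.0000·(cos 1.1722 − cos 1.0472) = 0.6712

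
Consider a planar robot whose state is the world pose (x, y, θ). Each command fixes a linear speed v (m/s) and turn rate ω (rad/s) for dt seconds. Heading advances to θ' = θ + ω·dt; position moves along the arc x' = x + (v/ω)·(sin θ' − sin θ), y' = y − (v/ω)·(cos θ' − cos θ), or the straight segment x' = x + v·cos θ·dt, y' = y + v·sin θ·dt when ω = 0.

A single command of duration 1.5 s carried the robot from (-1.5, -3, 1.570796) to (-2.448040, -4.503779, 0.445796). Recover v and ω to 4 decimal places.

Δθ = 0.445796 − 1.570796 = -1.125000
ω = Δθ/dt = -1.125000/1.5 = -0.7500
R = −Δy/(cos θ' − cos θ) = 1.6667
v = R·ω = 1.6667·-0.7500 = -1.2500

v = -1.2500, ω = -0.7500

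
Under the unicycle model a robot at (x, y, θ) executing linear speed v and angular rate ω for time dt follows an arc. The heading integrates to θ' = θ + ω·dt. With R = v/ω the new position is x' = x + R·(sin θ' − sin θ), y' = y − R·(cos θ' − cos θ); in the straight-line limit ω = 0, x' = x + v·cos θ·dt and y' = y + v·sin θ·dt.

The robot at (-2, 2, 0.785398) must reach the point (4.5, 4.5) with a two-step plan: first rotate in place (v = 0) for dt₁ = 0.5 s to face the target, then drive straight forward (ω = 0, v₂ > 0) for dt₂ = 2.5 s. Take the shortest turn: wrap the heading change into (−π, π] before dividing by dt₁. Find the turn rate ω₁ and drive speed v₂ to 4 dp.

heading to target = atan2(4.5−2, 4.5−-2) = 0.3672
Δθ = wrap(0.3672 − 0.7854) = -0.4182; ω₁ = Δθ/dt₁ = -0.8364
distance = √((4.5−-2)² + (4.5−2)²) = 6.9642; v₂ = distance/dt₂ = 2.7857

ω₁ = -0.8364, v₂ = 2.7857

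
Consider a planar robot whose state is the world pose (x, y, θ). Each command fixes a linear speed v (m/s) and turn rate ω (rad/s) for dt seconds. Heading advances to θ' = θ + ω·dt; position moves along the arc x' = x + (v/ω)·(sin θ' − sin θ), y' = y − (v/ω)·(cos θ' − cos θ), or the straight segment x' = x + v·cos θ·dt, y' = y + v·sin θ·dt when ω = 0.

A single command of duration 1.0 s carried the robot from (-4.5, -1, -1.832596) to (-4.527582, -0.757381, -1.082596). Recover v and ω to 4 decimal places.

Δθ = -1.082596 − -1.832596 = 0.750000
ω = Δθ/dt = 0.750000/1.0 = 0.7500
R = −Δy/(cos θ' − cos θ) = -0.3333
v = R·ω = -0.3333·0.7500 = -0.2500

v = -0.2500, ω = 0.7500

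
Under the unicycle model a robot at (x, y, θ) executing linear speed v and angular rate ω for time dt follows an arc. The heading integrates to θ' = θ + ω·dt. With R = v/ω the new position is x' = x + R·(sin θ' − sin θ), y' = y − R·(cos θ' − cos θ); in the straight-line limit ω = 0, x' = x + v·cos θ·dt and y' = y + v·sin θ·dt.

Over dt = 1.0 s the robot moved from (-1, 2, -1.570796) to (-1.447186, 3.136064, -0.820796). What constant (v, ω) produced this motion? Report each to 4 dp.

Δθ = -0.820796 − -1.570796 = 0.750000
ω = Δθ/dt = 0.750000/1.0 = 0.7500
R = −Δy/(cos θ' − cos θ) = -1.6667
v = R·ω = -1.6667·0.7500 = -1.2500

v = -1.2500, ω = 0.7500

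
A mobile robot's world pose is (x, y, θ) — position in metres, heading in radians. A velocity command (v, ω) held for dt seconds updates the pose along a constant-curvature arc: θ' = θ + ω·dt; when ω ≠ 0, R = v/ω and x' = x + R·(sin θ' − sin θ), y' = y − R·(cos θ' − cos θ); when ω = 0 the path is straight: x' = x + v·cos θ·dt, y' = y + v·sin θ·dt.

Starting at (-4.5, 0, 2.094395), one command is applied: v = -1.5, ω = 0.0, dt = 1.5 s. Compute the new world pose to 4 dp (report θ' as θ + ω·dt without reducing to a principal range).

θ' = 2.0944 + 0.0·1.5 = 2.0944
ω = 0 → straight: x' = -4.5 + -1.5·cos(2.0944)·1.5 = -3.3750
y' = 0 + -1.5·sin(2.0944)·1.5 = -1.9486

(-3.3750, -1.9486, 2.0944)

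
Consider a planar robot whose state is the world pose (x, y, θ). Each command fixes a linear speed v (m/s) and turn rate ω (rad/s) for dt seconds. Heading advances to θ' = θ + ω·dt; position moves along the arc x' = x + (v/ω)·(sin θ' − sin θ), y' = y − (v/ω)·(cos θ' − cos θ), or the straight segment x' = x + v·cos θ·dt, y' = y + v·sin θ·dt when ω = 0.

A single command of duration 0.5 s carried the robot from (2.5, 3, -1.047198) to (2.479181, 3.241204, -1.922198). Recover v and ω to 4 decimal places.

Δθ = -1.922198 − -1.047198 = -0.875000
ω = Δθ/dt = -0.875000/0.5 = -1.7500
R = −Δy/(cos θ' − cos θ) = 0.2857
v = R·ω = 0.2857·-1.7500 = -0.5000

v = -0.5000, ω = -1.7500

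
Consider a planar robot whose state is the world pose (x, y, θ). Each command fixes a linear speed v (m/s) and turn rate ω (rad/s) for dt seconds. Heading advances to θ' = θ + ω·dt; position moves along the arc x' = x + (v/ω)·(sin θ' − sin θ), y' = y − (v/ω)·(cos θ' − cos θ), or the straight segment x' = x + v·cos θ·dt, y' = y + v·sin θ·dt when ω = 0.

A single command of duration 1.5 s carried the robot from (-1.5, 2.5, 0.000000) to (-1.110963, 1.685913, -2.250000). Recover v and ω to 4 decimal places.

Δθ = -2.250000 − 0.000000 = -2.250000
ω = Δθ/dt = -2.250000/1.5 = -1.5000
R = −Δy/(cos θ' − cos θ) = -0.5000
v = R·ω = -0.5000·-1.5000 = 0.7500

v = 0.7500, ω = -1.5000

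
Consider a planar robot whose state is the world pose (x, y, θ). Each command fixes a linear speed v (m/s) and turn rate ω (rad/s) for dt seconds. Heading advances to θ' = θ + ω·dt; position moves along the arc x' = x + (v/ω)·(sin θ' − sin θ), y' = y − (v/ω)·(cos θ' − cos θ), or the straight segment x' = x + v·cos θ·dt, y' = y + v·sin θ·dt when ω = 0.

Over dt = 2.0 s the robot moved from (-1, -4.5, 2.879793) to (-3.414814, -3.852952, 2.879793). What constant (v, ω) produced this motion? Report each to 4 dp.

v = 1.2500, ω = 0.0000

Δθ = 2.879793 − 2.879793 = 0.000000
ω = Δθ/dt = 0.000000/2.0 = 0.0000
ω = 0 → v = (Δx·cos θ + Δy·sin θ)/dt = 1.2500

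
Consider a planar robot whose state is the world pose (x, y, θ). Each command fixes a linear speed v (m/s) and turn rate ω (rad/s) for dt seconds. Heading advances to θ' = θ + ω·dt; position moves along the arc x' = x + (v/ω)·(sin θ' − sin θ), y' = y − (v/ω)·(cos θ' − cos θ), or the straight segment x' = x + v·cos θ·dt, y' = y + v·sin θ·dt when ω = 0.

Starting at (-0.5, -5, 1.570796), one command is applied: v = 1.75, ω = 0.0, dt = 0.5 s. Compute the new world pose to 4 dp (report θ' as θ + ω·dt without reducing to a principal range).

(-0.5000, -4.1250, 1.5708)

θ' = 1.5708 + 0.0·0.5 = 1.5708
ω = 0 → straight: x' = -0.5 + 1.75·cos(1.5708)·0.5 = -0.5000
y' = -5 + 1.75·sin(1.5708)·0.5 = -4.1250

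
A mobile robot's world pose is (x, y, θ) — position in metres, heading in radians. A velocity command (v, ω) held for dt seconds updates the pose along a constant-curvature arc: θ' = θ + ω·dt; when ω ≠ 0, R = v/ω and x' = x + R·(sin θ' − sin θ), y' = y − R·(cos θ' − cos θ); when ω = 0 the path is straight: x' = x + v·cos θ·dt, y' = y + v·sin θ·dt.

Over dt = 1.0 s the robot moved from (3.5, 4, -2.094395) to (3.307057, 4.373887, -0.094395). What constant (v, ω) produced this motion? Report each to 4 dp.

v = -0.5000, ω = 2.0000

Δθ = -0.094395 − -2.094395 = 2.000000
ω = Δθ/dt = 2.000000/1.0 = 2.0000
R = −Δy/(cos θ' − cos θ) = -0.2500
v = R·ω = -0.2500·2.0000 = -0.5000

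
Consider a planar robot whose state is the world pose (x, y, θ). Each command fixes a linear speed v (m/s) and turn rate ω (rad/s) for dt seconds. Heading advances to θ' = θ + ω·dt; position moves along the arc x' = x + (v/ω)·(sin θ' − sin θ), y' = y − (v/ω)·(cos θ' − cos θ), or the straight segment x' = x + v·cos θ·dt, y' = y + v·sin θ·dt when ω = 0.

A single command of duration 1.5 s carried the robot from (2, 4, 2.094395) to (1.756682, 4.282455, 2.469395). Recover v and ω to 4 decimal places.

Δθ = 2.469395 − 2.094395 = 0.375000
ω = Δθ/dt = 0.375000/1.5 = 0.2500
R = −Δy/(cos θ' − cos θ) = 1.0000
v = R·ω = 1.0000·0.2500 = 0.2500

v = 0.2500, ω = 0.2500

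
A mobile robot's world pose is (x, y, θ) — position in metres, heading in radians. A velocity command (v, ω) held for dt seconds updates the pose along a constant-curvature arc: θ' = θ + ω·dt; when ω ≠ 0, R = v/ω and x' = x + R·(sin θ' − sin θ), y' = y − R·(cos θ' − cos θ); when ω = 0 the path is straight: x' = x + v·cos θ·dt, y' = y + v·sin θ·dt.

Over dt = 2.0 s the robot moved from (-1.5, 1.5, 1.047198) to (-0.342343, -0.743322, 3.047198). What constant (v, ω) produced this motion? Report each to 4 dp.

Δθ = 3.047198 − 1.047198 = 2.000000
ω = Δθ/dt = 2.000000/2.0 = 1.0000
R = −Δy/(cos θ' − cos θ) = -1.5000
v = R·ω = -1.5000·1.0000 = -1.5000

v = -1.5000, ω = 1.0000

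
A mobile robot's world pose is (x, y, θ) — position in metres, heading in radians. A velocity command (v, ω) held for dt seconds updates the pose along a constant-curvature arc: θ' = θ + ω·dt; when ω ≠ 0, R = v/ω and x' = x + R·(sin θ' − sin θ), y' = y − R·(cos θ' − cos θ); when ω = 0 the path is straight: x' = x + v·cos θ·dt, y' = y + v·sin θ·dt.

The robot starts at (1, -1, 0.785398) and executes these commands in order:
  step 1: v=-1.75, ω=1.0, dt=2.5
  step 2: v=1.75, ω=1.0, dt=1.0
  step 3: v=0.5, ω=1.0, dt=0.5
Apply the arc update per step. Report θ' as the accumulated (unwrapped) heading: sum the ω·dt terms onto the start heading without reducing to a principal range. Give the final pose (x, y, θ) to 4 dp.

step 1: θ'=3.2854 (R=-1.7500) → pose (2.4882, -3.9694, 3.2854)
step 2: θ'=4.2854 (R=1.7500) → pose (1.1461, -4.9766, 4.2854)
step 3: θ'=4.7854 (R=0.5000) → pose (1.1026, -5.2201, 4.7854)

(1.1026, -5.2201, 4.7854)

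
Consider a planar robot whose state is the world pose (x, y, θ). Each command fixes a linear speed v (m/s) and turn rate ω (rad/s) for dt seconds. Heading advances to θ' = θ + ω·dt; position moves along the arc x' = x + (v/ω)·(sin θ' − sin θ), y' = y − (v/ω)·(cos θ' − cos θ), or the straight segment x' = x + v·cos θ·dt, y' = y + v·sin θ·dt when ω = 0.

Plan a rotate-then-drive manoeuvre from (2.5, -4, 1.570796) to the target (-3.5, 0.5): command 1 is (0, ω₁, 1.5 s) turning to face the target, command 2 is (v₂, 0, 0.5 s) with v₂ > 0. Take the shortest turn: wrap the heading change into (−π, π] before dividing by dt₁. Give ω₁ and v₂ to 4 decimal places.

heading to target = atan2(0.5−-4, -3.5−2.5) = 2.4981
Δθ = wrap(2.4981 − 1.5708) = 0.9273; ω₁ = Δθ/dt₁ = 0.6182
distance = √((-3.5−2.5)² + (0.5−-4)²) = 7.5000; v₂ = distance/dt₂ = 15.0000

ω₁ = 0.6182, v₂ = 15.0000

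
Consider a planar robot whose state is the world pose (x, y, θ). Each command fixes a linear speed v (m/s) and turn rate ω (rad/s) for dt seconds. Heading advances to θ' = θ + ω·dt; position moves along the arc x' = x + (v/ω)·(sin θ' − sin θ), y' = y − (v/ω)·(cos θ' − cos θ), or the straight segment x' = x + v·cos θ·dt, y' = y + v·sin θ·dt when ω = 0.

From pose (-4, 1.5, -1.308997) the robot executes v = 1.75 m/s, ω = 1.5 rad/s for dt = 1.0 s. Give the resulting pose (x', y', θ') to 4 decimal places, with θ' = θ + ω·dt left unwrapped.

(-2.6516, 0.6565, 0.1910)

θ' = -1.3090 + 1.5·1.0 = 0.1910
R = v/ω = 1.75/1.5 = 1.1667
x' = -4 + 1.1667·(sin 0.1910 − sin -1.3090) = -2.6516
y' = 1.5 − 1.1667·(cos 0.1910 − cos -1.3090) = 0.6565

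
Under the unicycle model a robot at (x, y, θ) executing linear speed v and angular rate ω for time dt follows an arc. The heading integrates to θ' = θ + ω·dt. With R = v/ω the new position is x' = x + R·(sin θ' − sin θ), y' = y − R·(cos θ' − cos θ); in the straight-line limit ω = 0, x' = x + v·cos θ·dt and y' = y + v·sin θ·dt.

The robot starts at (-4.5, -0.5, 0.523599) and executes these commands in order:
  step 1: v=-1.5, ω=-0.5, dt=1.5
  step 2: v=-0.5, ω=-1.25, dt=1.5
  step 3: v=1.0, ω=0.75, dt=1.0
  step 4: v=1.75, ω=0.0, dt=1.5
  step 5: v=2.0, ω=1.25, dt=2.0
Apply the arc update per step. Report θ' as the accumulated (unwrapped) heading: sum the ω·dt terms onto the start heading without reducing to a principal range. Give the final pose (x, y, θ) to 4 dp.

(-3.4875, -4.0676, 1.1486)

step 1: θ'=-0.2264 (R=3.0000) → pose (-6.6734, -0.8254, -0.2264)
step 2: θ'=-2.1014 (R=0.4000) → pose (-6.9286, -0.2332, -2.1014)
step 3: θ'=-1.3514 (R=1.3333) → pose (-7.0800, -1.1981, -1.3514)
step 4: θ'=-1.3514 (straight) → pose (-6.5087, -3.7602, -1.3514)
step 5: θ'=1.1486 (R=1.6000) → pose (-3.4875, -4.0676, 1.1486)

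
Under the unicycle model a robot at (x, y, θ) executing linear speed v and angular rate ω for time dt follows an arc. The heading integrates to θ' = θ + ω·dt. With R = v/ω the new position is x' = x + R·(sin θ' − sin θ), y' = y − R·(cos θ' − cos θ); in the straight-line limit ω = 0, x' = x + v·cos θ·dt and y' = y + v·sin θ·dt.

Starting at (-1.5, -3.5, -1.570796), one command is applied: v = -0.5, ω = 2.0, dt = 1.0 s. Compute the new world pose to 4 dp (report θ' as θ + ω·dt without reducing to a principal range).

θ' = -1.5708 + 2.0·1.0 = 0.4292
R = v/ω = -0.5/2.0 = -0.2500
x' = -1.5 + -0.2500·(sin 0.4292 − sin -1.5708) = -1.8540
y' = -3.5 − -0.2500·(cos 0.4292 − cos -1.5708) = -3.2727

(-1.8540, -3.2727, 0.4292)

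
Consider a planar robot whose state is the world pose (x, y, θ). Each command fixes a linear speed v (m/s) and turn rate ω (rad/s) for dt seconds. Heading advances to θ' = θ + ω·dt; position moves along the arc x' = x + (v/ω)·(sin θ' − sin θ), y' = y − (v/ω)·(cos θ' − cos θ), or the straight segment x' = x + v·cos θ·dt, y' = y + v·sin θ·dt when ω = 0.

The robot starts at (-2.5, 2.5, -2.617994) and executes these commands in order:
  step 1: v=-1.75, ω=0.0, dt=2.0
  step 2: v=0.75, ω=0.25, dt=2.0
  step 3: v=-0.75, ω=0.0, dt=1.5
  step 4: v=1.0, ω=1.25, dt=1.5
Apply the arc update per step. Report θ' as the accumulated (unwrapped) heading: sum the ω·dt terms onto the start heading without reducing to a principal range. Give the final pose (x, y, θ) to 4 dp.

step 1: θ'=-2.6180 (straight) → pose (0.5311, 4.2500, -2.6180)
step 2: θ'=-2.1180 (R=3.0000) → pose (-0.5309, 3.2128, -2.1180)
step 3: θ'=-2.1180 (straight) → pose (0.0545, 4.1735, -2.1180)
step 4: θ'=-0.2430 (R=0.8000) → pose (0.5452, 2.9808, -0.2430)

(0.5452, 2.9808, -0.2430)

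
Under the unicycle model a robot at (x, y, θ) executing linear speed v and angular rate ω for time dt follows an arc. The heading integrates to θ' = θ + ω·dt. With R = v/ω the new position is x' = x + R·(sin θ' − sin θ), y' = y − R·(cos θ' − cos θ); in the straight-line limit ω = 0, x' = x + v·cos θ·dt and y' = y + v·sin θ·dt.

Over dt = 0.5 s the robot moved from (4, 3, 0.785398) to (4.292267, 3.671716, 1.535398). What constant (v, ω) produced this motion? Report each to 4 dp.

v = 1.5000, ω = 1.5000

Δθ = 1.535398 − 0.785398 = 0.750000
ω = Δθ/dt = 0.750000/0.5 = 1.5000
R = −Δy/(cos θ' − cos θ) = 1.0000
v = R·ω = 1.0000·1.5000 = 1.5000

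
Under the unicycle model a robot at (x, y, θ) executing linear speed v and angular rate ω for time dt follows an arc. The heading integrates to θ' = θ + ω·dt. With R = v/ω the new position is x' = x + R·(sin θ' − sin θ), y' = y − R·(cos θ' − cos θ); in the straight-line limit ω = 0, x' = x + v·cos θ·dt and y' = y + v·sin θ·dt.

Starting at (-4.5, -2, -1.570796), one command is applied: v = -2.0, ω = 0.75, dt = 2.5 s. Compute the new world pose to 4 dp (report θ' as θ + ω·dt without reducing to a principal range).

(-7.9654, 0.5442, 0.3042)

θ' = -1.5708 + 0.75·2.5 = 0.3042
R = v/ω = -2.0/0.75 = -2.6667
x' = -4.5 + -2.6667·(sin 0.3042 − sin -1.5708) = -7.9654
y' = -2 − -2.6667·(cos 0.3042 − cos -1.5708) = 0.5442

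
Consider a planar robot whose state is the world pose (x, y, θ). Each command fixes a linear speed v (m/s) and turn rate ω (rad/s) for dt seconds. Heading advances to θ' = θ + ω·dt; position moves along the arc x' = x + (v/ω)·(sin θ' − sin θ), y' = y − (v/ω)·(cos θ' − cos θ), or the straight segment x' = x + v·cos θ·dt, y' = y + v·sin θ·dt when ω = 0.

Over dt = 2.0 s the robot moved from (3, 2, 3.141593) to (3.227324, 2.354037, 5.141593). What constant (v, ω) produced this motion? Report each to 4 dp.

v = -0.2500, ω = 1.0000

Δθ = 5.141593 − 3.141593 = 2.000000
ω = Δθ/dt = 2.000000/2.0 = 1.0000
R = −Δy/(cos θ' − cos θ) = -0.2500
v = R·ω = -0.2500·1.0000 = -0.2500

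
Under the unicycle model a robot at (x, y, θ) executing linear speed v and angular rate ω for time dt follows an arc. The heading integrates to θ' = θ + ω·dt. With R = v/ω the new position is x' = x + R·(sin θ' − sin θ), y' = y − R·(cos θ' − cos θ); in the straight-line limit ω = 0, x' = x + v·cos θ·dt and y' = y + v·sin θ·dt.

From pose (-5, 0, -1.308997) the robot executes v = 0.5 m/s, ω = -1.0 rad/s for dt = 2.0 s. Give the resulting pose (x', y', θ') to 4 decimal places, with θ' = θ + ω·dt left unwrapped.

(-5.5663, -0.6224, -3.3090)

θ' = -1.3090 + -1.0·2.0 = -3.3090
R = v/ω = 0.5/-1.0 = -0.5000
x' = -5 + -0.5000·(sin -3.3090 − sin -1.3090) = -5.5663
y' = 0 − -0.5000·(cos -3.3090 − cos -1.3090) = -0.6224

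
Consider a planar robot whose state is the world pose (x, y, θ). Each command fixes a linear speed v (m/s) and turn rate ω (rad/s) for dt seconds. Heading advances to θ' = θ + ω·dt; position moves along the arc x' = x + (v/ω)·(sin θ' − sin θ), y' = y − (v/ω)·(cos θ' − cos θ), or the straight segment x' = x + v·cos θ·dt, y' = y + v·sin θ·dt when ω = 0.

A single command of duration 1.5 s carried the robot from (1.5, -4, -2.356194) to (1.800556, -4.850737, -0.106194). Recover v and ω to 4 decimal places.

v = 0.7500, ω = 1.5000

Δθ = -0.106194 − -2.356194 = 2.250000
ω = Δθ/dt = 2.250000/1.5 = 1.5000
R = −Δy/(cos θ' − cos θ) = 0.5000
v = R·ω = 0.5000·1.5000 = 0.7500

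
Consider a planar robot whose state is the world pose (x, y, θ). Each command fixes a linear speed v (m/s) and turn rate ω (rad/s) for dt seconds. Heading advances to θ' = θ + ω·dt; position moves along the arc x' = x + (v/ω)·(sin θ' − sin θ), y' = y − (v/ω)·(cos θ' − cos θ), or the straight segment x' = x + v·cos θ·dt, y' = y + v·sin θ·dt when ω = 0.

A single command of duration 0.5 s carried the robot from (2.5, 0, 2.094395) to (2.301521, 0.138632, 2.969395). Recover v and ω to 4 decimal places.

v = 0.5000, ω = 1.7500

Δθ = 2.969395 − 2.094395 = 0.875000
ω = Δθ/dt = 0.875000/0.5 = 1.7500
R = Δx/(sin θ' − sin θ) = 0.2857
v = R·ω = 0.2857·1.7500 = 0.5000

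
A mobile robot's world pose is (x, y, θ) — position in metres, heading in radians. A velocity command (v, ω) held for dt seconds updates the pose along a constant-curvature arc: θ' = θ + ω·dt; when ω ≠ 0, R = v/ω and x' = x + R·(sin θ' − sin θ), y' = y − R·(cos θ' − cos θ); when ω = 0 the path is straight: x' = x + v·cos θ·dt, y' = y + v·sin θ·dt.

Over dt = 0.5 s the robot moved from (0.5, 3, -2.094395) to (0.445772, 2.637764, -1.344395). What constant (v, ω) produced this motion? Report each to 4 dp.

Δθ = -1.344395 − -2.094395 = 0.750000
ω = Δθ/dt = 0.750000/0.5 = 1.5000
R = −Δy/(cos θ' − cos θ) = 0.5000
v = R·ω = 0.5000·1.5000 = 0.7500

v = 0.7500, ω = 1.5000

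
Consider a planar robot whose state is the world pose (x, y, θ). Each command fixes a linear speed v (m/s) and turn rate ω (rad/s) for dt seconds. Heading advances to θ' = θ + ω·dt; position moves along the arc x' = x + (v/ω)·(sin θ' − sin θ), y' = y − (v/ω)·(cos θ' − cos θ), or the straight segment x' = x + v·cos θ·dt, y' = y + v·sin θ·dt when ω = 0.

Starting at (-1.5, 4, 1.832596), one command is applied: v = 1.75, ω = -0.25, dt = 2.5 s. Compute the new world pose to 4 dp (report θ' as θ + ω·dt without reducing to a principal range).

θ' = 1.8326 + -0.25·2.5 = 1.2076
R = v/ω = 1.75/-0.25 = -7.0000
x' = -1.5 + -7.0000·(sin 1.2076 − sin 1.8326) = -1.2819
y' = 4 − -7.0000·(cos 1.2076 − cos 1.8326) = 8.2986

(-1.2819, 8.2986, 1.2076)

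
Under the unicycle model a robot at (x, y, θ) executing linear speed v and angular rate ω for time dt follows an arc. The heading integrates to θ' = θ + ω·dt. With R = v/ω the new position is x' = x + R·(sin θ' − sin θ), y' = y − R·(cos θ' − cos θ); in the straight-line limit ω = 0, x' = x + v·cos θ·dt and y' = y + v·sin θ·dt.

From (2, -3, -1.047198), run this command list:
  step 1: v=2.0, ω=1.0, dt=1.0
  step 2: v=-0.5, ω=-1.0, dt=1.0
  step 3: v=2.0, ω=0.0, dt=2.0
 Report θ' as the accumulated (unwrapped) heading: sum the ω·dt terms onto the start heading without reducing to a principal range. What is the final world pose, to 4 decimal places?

(5.2283, -7.2124, -1.0472)

step 1: θ'=-0.0472 (R=2.0000) → pose (3.6377, -3.9978, -0.0472)
step 2: θ'=-1.0472 (R=0.5000) → pose (3.2283, -3.7483, -1.0472)
step 3: θ'=-1.0472 (straight) → pose (5.2283, -7.2124, -1.0472)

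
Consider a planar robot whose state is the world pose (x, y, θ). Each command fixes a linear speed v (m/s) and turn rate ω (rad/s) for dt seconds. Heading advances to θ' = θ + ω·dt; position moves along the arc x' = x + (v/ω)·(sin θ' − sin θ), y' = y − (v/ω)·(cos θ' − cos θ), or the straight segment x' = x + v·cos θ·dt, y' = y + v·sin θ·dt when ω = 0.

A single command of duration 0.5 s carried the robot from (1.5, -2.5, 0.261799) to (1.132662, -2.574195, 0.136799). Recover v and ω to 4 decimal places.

Δθ = 0.136799 − 0.261799 = -0.125000
ω = Δθ/dt = -0.125000/0.5 = -0.2500
R = Δx/(sin θ' − sin θ) = 3.0000
v = R·ω = 3.0000·-0.2500 = -0.7500

v = -0.7500, ω = -0.2500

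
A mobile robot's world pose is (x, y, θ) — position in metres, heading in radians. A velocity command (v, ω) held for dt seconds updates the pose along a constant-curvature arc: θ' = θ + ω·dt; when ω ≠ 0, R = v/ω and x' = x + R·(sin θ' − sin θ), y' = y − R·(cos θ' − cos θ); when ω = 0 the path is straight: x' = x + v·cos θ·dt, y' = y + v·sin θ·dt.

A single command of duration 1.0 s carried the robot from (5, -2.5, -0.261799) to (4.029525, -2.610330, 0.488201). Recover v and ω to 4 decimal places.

v = -1.0000, ω = 0.7500

Δθ = 0.488201 − -0.261799 = 0.750000
ω = Δθ/dt = 0.750000/1.0 = 0.7500
R = Δx/(sin θ' − sin θ) = -1.3333
v = R·ω = -1.3333·0.7500 = -1.0000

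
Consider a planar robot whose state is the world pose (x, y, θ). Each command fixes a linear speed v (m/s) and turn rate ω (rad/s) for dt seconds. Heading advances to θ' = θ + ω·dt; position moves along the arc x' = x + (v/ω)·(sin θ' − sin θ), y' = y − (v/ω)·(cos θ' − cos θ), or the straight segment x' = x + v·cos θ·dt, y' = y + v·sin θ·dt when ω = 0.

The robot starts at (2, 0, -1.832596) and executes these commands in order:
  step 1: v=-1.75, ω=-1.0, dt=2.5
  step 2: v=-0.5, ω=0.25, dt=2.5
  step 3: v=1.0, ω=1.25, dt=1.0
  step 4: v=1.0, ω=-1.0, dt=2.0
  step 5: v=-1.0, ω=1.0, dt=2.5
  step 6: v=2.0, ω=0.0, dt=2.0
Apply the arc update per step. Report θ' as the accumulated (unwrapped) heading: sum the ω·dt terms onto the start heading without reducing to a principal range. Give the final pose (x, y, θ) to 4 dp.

step 1: θ'=-4.3326 (R=1.7500) → pose (5.3157, 0.1958, -4.3326)
step 2: θ'=-3.7076 (R=-2.0000) → pose (6.1006, -0.7508, -3.7076)
step 3: θ'=-2.4576 (R=0.8000) → pose (5.1661, -0.8060, -2.4576)
step 4: θ'=-4.4576 (R=-1.0000) → pose (3.5665, -0.2830, -4.4576)
step 5: θ'=-1.9576 (R=-1.0000) → pose (5.4603, -0.4082, -1.9576)
step 6: θ'=-1.9576 (straight) → pose (3.9514, -4.1127, -1.9576)

(3.9514, -4.1127, -1.9576)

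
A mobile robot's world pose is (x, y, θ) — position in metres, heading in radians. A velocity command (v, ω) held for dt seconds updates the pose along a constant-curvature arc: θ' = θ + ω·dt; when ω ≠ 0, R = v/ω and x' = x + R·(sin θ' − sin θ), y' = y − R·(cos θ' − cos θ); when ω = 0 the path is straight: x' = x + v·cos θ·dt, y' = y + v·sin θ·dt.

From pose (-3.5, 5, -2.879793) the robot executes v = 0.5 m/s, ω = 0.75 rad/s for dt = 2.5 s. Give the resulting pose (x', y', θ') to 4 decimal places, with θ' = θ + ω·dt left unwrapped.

θ' = -2.8798 + 0.75·2.5 = -1.0048
R = v/ω = 0.5/0.75 = 0.6667
x' = -3.5 + 0.6667·(sin -1.0048 − sin -2.8798) = -3.8902
y' = 5 − 0.6667·(cos -1.0048 − cos -2.8798) = 3.9985

(-3.8902, 3.9985, -1.0048)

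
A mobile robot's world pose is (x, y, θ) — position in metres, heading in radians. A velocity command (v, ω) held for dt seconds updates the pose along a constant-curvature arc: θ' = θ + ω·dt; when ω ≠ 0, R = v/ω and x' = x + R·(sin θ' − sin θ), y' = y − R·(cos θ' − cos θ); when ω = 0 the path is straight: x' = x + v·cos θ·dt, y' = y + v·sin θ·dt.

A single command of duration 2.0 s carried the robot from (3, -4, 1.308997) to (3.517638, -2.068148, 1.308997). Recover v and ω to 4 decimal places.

v = 1.0000, ω = 0.0000

Δθ = 1.308997 − 1.308997 = 0.000000
ω = Δθ/dt = 0.000000/2.0 = 0.0000
ω = 0 → v = (Δx·cos θ + Δy·sin θ)/dt = 1.0000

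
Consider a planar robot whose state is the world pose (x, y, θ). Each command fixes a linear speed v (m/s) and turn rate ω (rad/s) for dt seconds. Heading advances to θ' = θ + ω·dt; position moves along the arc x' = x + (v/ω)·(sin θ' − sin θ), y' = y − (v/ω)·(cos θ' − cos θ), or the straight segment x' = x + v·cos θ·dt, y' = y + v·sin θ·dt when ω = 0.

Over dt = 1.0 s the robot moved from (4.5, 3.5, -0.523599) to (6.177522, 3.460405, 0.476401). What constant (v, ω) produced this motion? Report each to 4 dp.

v = 1.7500, ω = 1.0000

Δθ = 0.476401 − -0.523599 = 1.000000
ω = Δθ/dt = 1.000000/1.0 = 1.0000
R = Δx/(sin θ' − sin θ) = 1.7500
v = R·ω = 1.7500·1.0000 = 1.7500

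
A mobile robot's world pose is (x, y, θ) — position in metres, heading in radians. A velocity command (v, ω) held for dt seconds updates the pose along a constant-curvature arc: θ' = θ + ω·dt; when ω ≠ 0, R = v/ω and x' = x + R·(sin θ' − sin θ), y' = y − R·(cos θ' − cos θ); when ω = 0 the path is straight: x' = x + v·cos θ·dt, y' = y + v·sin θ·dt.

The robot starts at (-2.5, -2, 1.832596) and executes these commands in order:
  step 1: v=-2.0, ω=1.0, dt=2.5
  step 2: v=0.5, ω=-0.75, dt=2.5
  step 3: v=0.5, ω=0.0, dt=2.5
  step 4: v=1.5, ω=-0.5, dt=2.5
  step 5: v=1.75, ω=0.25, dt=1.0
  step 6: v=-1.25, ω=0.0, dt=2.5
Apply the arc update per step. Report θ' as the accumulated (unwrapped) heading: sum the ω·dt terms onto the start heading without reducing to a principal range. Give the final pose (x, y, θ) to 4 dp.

step 1: θ'=4.3326 (R=-2.0000) → pose (1.2893, -2.2238, 4.3326)
step 2: θ'=2.4576 (R=-0.6667) → pose (0.2489, -2.4934, 2.4576)
step 3: θ'=2.4576 (straight) → pose (-0.7199, -1.7035, 2.4576)
step 4: θ'=1.2076 (R=-3.0000) → pose (-1.6285, 1.6875, 1.2076)
step 5: θ'=1.4576 (R=7.0000) → pose (-1.2167, 3.3836, 1.4576)
step 6: θ'=1.4576 (straight) → pose (-1.5697, 0.2786, 1.4576)

(-1.5697, 0.2786, 1.4576)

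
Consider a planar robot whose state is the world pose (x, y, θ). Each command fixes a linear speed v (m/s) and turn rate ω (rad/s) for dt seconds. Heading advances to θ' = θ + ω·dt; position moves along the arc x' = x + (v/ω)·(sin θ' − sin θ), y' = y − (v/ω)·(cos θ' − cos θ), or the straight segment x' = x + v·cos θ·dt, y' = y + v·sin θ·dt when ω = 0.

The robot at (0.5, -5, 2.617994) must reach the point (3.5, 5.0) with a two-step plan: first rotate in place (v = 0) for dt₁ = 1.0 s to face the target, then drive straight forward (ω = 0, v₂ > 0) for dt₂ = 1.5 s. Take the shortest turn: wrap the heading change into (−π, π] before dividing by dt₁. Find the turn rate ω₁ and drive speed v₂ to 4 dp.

heading to target = atan2(5−-5, 3.5−0.5) = 1.2793
Δθ = wrap(1.2793 − 2.6180) = -1.3387; ω₁ = Δθ/dt₁ = -1.3387
distance = √((3.5−0.5)² + (5−-5)²) = 10.4403; v₂ = distance/dt₂ = 6.9602

ω₁ = -1.3387, v₂ = 6.9602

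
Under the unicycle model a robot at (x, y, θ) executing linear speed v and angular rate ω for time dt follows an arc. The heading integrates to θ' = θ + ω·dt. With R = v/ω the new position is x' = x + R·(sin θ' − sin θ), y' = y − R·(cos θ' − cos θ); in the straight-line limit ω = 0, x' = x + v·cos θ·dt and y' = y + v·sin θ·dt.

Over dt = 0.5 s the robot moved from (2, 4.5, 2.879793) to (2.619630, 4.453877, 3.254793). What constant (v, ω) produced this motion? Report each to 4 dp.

v = -1.2500, ω = 0.7500

Δθ = 3.254793 − 2.879793 = 0.375000
ω = Δθ/dt = 0.375000/0.5 = 0.7500
R = Δx/(sin θ' − sin θ) = -1.6667
v = R·ω = -1.6667·0.7500 = -1.2500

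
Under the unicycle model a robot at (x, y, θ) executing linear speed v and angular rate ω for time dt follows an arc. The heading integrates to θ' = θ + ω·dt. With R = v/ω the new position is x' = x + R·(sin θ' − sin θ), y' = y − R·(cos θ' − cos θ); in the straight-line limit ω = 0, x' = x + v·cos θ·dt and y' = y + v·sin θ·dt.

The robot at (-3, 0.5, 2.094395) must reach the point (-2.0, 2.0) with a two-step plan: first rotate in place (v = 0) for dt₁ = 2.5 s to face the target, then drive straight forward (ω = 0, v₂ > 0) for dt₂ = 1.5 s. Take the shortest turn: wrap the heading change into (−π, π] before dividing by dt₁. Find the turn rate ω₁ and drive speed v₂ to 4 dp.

heading to target = atan2(2−0.5, -2−-3) = 0.9828
Δθ = wrap(0.9828 − 2.0944) = -1.1116; ω₁ = Δθ/dt₁ = -0.4446
distance = √((-2−-3)² + (2−0.5)²) = 1.8028; v₂ = distance/dt₂ = 1.2019

ω₁ = -0.4446, v₂ = 1.2019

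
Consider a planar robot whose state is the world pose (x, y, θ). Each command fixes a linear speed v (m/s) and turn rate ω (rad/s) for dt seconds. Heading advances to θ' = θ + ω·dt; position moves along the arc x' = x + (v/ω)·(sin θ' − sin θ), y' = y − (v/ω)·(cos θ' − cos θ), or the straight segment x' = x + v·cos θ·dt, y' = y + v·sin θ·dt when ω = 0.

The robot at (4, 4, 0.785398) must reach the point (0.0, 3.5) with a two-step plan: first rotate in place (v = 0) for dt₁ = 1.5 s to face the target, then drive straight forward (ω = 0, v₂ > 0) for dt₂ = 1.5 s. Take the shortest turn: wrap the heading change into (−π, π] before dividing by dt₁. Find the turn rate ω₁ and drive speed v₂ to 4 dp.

heading to target = atan2(3.5−4, 0−4) = -3.0172
Δθ = wrap(-3.0172 − 0.7854) = 2.4805; ω₁ = Δθ/dt₁ = 1.6537
distance = √((0−4)² + (3.5−4)²) = 4.0311; v₂ = distance/dt₂ = 2.6874

ω₁ = 1.6537, v₂ = 2.6874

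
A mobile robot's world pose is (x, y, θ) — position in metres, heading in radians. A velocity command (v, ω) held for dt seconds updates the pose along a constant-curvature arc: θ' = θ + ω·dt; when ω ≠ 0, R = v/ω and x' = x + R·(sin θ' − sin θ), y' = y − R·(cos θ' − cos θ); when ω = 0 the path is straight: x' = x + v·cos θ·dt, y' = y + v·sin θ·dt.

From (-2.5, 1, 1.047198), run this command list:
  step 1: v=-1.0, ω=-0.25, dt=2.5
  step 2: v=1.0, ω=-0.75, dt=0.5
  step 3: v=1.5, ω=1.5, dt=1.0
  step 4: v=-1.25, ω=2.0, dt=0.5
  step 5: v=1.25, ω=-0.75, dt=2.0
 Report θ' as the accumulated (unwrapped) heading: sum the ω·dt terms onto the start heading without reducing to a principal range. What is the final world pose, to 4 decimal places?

step 1: θ'=0.4222 (R=4.0000) → pose (-4.3250, -0.6488, 0.4222)
step 2: θ'=0.0472 (R=-1.3333) → pose (-3.8416, -0.5332, 0.0472)
step 3: θ'=1.5472 (R=1.0000) → pose (-2.8890, 0.4421, 1.5472)
step 4: θ'=2.5472 (R=-0.6250) → pose (-2.6142, -0.0904, 2.5472)
step 5: θ'=1.0472 (R=-1.6667) → pose (-3.1243, 2.1237, 1.0472)

(-3.1243, 2.1237, 1.0472)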